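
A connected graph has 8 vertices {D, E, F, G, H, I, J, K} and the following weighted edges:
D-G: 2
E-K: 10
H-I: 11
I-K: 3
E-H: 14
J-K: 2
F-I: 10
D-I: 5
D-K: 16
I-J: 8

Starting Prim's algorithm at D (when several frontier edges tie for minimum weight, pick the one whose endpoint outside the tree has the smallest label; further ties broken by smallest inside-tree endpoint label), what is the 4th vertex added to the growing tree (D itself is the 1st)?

Grow the tree from D using Prim:
Step 1: cheapest edge leaving the tree is D-G (2); add G.
Step 2: cheapest edge leaving the tree is D-I (5); add I.
Step 3: cheapest edge leaving the tree is I-K (3); add K.
Step 4: cheapest edge leaving the tree is J-K (2); add J.
Step 5: cheapest edge leaving the tree is E-K (10); add E.
Step 6: cheapest edge leaving the tree is F-I (10); add F.
Step 7: cheapest edge leaving the tree is H-I (11); add H.
Vertex order: D, G, I, K, J, E, F, H. The 4th vertex is K.

K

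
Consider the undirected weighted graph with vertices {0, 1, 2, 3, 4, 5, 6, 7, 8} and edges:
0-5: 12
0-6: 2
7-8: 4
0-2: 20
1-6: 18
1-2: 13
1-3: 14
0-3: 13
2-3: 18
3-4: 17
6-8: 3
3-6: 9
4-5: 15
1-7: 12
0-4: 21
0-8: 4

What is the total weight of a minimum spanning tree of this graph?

Prim, starting at 1.
Step 1: cheapest edge leaving the tree is 1-7 (12); add 7.
Step 2: cheapest edge leaving the tree is 7-8 (4); add 8.
Step 3: cheapest edge leaving the tree is 6-8 (3); add 6.
Step 4: cheapest edge leaving the tree is 0-6 (2); add 0.
Step 5: cheapest edge leaving the tree is 3-6 (9); add 3.
Step 6: cheapest edge leaving the tree is 0-5 (12); add 5.
Step 7: cheapest edge leaving the tree is 1-2 (13); add 2.
Step 8: cheapest edge leaving the tree is 4-5 (15); add 4.
MST edges: 1-7, 7-8, 6-8, 0-6, 3-6, 0-5, 1-2, 4-5; total weight 12+4+3+2+9+12+13+15 = 70.

70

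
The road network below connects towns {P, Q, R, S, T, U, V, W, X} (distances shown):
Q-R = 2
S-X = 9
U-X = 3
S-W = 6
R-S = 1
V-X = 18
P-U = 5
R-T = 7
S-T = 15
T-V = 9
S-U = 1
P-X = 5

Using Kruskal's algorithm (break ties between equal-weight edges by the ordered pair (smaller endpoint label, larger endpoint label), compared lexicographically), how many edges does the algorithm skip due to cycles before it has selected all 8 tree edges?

Kruskal's algorithm — process edges by increasing weight (ties by edge label):
R-S (1): add — endpoints in different components.
S-U (1): add — endpoints in different components.
Q-R (2): add — endpoints in different components.
U-X (3): add — endpoints in different components.
P-U (5): add — endpoints in different components.
P-X (5): skip — P and X already connected.
S-W (6): add — endpoints in different components.
R-T (7): add — endpoints in different components.
S-X (9): skip — S and X already connected.
T-V (9): add — endpoints in different components.
Edges rejected before the tree was complete: 2.

2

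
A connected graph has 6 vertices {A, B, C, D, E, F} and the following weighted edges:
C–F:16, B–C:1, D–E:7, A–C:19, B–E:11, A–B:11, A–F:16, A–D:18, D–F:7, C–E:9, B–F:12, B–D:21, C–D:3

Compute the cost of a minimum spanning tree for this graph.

29

Sort edges by weight, then run Kruskal:
B–C (1): add. Components now {A} {B,C} {D} {E} {F}
C–D (3): add. Components now {A} {B,C,D} {E} {F}
D–E (7): add. Components now {A} {B,C,D,E} {F}
D–F (7): add. Components now {A} {B,C,D,E,F}
C–E (9): skip — C and E already connected.
A–B (11): add. Components now {A,B,C,D,E,F}
MST edges: B–C, C–D, D–E, D–F, A–B; total weight 1+3+7+7+11 = 29.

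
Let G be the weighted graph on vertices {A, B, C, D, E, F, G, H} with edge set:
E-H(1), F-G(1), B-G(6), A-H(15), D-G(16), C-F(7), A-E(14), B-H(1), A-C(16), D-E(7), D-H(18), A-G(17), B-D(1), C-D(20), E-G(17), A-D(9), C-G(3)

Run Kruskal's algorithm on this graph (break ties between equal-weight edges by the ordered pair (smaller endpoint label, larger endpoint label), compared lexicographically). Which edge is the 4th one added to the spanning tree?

F-G

Kruskal: consider edges lightest-first.
B-D (1): add — endpoints in different components.
B-H (1): add — endpoints in different components.
E-H (1): add — endpoints in different components.
F-G (1): add — endpoints in different components.
C-G (3): add — endpoints in different components.
B-G (6): add — endpoints in different components.
C-F (7): skip — C and F already connected.
D-E (7): skip — D and E already connected.
A-D (9): add — endpoints in different components.
The 4th edge added is F-G.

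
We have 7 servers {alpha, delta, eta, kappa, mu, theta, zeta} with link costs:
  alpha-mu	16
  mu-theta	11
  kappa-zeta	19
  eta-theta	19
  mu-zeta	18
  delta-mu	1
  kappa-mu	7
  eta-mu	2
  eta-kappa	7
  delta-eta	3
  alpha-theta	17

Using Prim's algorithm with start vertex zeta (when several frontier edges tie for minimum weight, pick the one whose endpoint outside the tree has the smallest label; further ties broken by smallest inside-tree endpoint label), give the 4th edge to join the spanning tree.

Prim's algorithm from zeta:
Step 1: cheapest edge leaving the tree is mu-zeta (18); add mu.
Step 2: cheapest edge leaving the tree is delta-mu (1); add delta.
Step 3: cheapest edge leaving the tree is eta-mu (2); add eta.
Step 4: cheapest edge leaving the tree is eta-kappa (7); add kappa.
Step 5: cheapest edge leaving the tree is mu-theta (11); add theta.
Step 6: cheapest edge leaving the tree is alpha-mu (16); add alpha.
The 4th edge added is eta-kappa.

eta-kappa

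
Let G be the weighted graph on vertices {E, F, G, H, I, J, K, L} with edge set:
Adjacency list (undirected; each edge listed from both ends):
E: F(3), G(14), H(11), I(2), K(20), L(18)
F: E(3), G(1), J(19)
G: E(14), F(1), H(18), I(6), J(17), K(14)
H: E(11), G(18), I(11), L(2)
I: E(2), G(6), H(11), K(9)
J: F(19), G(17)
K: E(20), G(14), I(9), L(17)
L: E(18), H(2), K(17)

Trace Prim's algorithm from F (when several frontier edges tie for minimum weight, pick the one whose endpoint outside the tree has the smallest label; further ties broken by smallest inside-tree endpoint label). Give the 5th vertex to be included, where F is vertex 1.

Prim's algorithm from F:
Step 1: cheapest edge leaving the tree is F–G (1); add G.
Step 2: cheapest edge leaving the tree is E–F (3); add E.
Step 3: cheapest edge leaving the tree is E–I (2); add I.
Step 4: cheapest edge leaving the tree is I–K (9); add K.
Step 5: cheapest edge leaving the tree is E–H (11); add H.
Step 6: cheapest edge leaving the tree is H–L (2); add L.
Step 7: cheapest edge leaving the tree is G–J (17); add J.
Vertex order: F, G, E, I, K, H, L, J. The 5th vertex is K.

K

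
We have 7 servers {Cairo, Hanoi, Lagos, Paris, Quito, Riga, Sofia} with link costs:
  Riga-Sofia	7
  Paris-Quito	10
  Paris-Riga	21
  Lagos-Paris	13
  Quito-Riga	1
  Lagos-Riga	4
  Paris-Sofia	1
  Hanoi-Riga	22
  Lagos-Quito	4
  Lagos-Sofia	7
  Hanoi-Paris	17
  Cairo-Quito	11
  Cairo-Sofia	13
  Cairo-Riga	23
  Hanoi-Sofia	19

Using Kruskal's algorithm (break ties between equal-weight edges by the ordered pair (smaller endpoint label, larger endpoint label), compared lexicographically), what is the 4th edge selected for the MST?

Sort edges by weight, then run Kruskal:
Paris-Sofia (1): add. Components now {Riga} {Quito} {Paris,Sofia} {Cairo} {Lagos} {Hanoi}
Quito-Riga (1): add. Components now {Quito,Riga} {Paris,Sofia} {Cairo} {Lagos} {Hanoi}
Lagos-Quito (4): add. Components now {Lagos,Quito,Riga} {Paris,Sofia} {Cairo} {Hanoi}
Lagos-Riga (4): skip — Riga and Lagos already connected.
Lagos-Sofia (7): add. Components now {Lagos,Paris,Quito,Riga,Sofia} {Cairo} {Hanoi}
Riga-Sofia (7): skip — Riga and Sofia already connected.
Paris-Quito (10): skip — Quito and Paris already connected.
Cairo-Quito (11): add. Components now {Cairo,Lagos,Paris,Quito,Riga,Sofia} {Hanoi}
Cairo-Sofia (13): skip — Cairo and Sofia already connected.
Lagos-Paris (13): skip — Paris and Lagos already connected.
Hanoi-Paris (17): add. Components now {Cairo,Hanoi,Lagos,Paris,Quito,Riga,Sofia}
The 4th edge added is Lagos-Sofia.

Lagos-Sofia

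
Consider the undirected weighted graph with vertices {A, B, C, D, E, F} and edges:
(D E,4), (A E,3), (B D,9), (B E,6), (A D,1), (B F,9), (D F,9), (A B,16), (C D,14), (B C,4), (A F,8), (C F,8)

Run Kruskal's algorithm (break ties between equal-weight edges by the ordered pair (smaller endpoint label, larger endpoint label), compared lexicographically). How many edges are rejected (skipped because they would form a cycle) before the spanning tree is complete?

1

Kruskal: consider edges lightest-first.
A D (1): add — endpoints in different components.
A E (3): add — endpoints in different components.
B C (4): add — endpoints in different components.
D E (4): skip — D and E already connected.
B E (6): add — endpoints in different components.
A F (8): add — endpoints in different components.
Edges rejected before the tree was complete: 1.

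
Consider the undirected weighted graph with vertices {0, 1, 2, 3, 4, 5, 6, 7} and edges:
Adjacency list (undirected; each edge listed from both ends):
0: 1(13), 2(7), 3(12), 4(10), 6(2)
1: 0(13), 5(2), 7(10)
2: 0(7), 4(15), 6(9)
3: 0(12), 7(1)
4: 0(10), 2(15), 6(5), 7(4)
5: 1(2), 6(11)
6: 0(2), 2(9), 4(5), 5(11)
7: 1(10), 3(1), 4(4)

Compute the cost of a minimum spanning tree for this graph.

31

Sort edges by weight, then run Kruskal:
3-7 (1): add — endpoints in different components.
0-6 (2): add — endpoints in different components.
1-5 (2): add — endpoints in different components.
4-7 (4): add — endpoints in different components.
4-6 (5): add — endpoints in different components.
0-2 (7): add — endpoints in different components.
2-6 (9): skip — 2 and 6 already connected.
0-4 (10): skip — 0 and 4 already connected.
1-7 (10): add — endpoints in different components.
MST edges: 3-7, 0-6, 1-5, 4-7, 4-6, 0-2, 1-7; total weight 1+2+2+4+5+7+10 = 31.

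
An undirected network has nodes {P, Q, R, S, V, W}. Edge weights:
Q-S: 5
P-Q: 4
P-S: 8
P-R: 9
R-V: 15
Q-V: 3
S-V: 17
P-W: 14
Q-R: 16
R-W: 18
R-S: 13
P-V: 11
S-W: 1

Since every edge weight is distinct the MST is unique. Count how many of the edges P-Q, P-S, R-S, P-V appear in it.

Sort edges by weight, then run Kruskal:
S-W (1): add — endpoints in different components.
Q-V (3): add — endpoints in different components.
P-Q (4): add — endpoints in different components.
Q-S (5): add — endpoints in different components.
P-S (8): skip — S and P already connected.
P-R (9): add — endpoints in different components.
MST edge set: {S-W, Q-V, P-Q, Q-S, P-R}.
Of the listed edges, {P-Q} are in the MST → 1.

1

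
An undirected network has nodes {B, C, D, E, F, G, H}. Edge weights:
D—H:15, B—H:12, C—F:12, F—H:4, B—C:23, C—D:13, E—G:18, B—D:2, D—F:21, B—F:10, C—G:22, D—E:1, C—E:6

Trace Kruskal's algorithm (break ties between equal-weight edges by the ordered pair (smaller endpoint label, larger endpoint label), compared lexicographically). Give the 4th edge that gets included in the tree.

C-E

Sort edges by weight, then run Kruskal:
D—E (1): add — endpoints in different components.
B—D (2): add — endpoints in different components.
F—H (4): add — endpoints in different components.
C—E (6): add — endpoints in different components.
B—F (10): add — endpoints in different components.
B—H (12): skip — B and H already connected.
C—F (12): skip — C and F already connected.
C—D (13): skip — C and D already connected.
D—H (15): skip — D and H already connected.
E—G (18): add — endpoints in different components.
The 4th edge added is C—E.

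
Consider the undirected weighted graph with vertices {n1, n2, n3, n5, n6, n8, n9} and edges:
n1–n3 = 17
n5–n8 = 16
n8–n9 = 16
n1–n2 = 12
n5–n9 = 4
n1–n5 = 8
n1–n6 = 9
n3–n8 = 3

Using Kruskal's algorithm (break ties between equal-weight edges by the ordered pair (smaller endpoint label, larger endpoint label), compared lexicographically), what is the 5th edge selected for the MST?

n1-n2

Kruskal: consider edges lightest-first.
n3–n8 (3): add. Components now {n6} {n2} {n3,n8} {n1} {n9} {n5}
n5–n9 (4): add. Components now {n6} {n2} {n3,n8} {n1} {n5,n9}
n1–n5 (8): add. Components now {n6} {n2} {n3,n8} {n1,n5,n9}
n1–n6 (9): add. Components now {n1,n5,n6,n9} {n2} {n3,n8}
n1–n2 (12): add. Components now {n1,n2,n5,n6,n9} {n3,n8}
n5–n8 (16): add. Components now {n1,n2,n3,n5,n6,n8,n9}
The 5th edge added is n1–n2.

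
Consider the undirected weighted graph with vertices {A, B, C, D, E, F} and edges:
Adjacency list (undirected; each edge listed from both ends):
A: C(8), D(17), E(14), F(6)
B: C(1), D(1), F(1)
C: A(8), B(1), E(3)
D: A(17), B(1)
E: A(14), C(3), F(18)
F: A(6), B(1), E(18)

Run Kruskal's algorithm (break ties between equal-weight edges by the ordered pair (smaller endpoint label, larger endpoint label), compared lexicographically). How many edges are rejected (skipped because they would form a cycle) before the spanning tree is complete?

0

Sort edges by weight, then run Kruskal:
B—C (1): add — endpoints in different components.
B—D (1): add — endpoints in different components.
B—F (1): add — endpoints in different components.
C—E (3): add — endpoints in different components.
A—F (6): add — endpoints in different components.
Edges rejected before the tree was complete: 0.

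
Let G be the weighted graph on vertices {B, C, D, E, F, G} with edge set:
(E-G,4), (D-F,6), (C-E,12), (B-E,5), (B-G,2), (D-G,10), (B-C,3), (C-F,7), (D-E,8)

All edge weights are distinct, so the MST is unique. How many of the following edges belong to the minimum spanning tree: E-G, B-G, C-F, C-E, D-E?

3

Kruskal: consider edges lightest-first.
B-G (2): add — endpoints in different components.
B-C (3): add — endpoints in different components.
E-G (4): add — endpoints in different components.
B-E (5): skip — B and E already connected.
D-F (6): add — endpoints in different components.
C-F (7): add — endpoints in different components.
MST edge set: {B-G, B-C, E-G, D-F, C-F}.
Of the listed edges, {E-G, B-G, C-F} are in the MST → 3.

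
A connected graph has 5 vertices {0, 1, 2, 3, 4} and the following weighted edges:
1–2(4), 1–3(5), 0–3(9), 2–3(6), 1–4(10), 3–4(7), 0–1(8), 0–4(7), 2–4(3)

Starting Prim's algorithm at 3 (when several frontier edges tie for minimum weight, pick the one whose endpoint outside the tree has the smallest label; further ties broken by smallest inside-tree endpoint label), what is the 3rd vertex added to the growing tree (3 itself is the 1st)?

2

Prim's algorithm from 3:
Step 1: frontier [1–3 5, 2–3 6, 3–4 7, 0–3 9] → take 1–3 (5); add 1.
Step 2: frontier [1–2 4, 0–1 8, 1–4 10, 2–3 6, 3–4 7, 0–3 9] → take 1–2 (4); add 2.
Step 3: frontier [0–1 8, 1–4 10, 2–4 3, 3–4 7, 0–3 9] → take 2–4 (3); add 4.
Step 4: frontier [0–1 8, 0–3 9, 0–4 7] → take 0–4 (7); add 0.
Vertex order: 3, 1, 2, 4, 0. The 3rd vertex is 2.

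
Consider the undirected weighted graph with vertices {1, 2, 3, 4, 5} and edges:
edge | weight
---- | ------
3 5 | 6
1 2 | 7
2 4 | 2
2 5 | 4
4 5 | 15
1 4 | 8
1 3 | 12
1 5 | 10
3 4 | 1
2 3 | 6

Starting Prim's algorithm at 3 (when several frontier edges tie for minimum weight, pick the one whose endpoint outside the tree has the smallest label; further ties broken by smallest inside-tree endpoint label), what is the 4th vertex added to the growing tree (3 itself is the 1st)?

Prim, starting at 3.
Step 1: cheapest edge leaving the tree is 3 4 (1); add 4.
Step 2: cheapest edge leaving the tree is 2 4 (2); add 2.
Step 3: cheapest edge leaving the tree is 2 5 (4); add 5.
Step 4: cheapest edge leaving the tree is 1 2 (7); add 1.
Vertex order: 3, 4, 2, 5, 1. The 4th vertex is 5.

5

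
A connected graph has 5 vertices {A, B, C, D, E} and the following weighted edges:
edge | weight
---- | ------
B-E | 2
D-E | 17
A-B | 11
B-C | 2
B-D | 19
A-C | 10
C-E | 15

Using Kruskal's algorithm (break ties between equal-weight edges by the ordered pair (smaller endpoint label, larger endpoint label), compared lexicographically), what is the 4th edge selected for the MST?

Sort edges by weight, then run Kruskal:
B-C (2): add — endpoints in different components.
B-E (2): add — endpoints in different components.
A-C (10): add — endpoints in different components.
A-B (11): skip — A and B already connected.
C-E (15): skip — C and E already connected.
D-E (17): add — endpoints in different components.
The 4th edge added is D-E.

D-E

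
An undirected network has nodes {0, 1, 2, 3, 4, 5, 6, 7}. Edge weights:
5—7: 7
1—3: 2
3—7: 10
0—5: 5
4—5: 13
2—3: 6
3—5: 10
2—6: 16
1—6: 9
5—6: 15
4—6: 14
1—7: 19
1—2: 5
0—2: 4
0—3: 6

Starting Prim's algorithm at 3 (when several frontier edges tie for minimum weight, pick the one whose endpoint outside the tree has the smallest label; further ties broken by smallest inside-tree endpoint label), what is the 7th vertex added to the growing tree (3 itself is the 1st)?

Prim, starting at 3.
Step 1: cheapest edge leaving the tree is 1—3 (2); add 1.
Step 2: cheapest edge leaving the tree is 1—2 (5); add 2.
Step 3: cheapest edge leaving the tree is 0—2 (4); add 0.
Step 4: cheapest edge leaving the tree is 0—5 (5); add 5.
Step 5: cheapest edge leaving the tree is 5—7 (7); add 7.
Step 6: cheapest edge leaving the tree is 1—6 (9); add 6.
Step 7: cheapest edge leaving the tree is 4—5 (13); add 4.
Vertex order: 3, 1, 2, 0, 5, 7, 6, 4. The 7th vertex is 6.

6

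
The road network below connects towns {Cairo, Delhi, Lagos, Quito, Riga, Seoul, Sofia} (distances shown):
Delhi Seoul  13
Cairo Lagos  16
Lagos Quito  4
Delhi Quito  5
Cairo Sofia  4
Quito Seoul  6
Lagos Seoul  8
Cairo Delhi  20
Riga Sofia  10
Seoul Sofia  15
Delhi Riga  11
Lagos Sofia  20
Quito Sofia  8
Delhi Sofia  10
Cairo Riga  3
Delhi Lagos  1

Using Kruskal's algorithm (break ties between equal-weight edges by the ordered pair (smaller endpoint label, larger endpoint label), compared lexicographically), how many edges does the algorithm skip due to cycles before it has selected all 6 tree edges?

2

Kruskal: consider edges lightest-first.
Delhi Lagos (1): add. Components now {Delhi,Lagos} {Quito} {Seoul} {Cairo} {Sofia} {Riga}
Cairo Riga (3): add. Components now {Delhi,Lagos} {Quito} {Seoul} {Cairo,Riga} {Sofia}
Cairo Sofia (4): add. Components now {Delhi,Lagos} {Quito} {Seoul} {Cairo,Riga,Sofia}
Lagos Quito (4): add. Components now {Delhi,Lagos,Quito} {Seoul} {Cairo,Riga,Sofia}
Delhi Quito (5): skip — Quito and Delhi already connected.
Quito Seoul (6): add. Components now {Delhi,Lagos,Quito,Seoul} {Cairo,Riga,Sofia}
Lagos Seoul (8): skip — Lagos and Seoul already connected.
Quito Sofia (8): add. Components now {Cairo,Delhi,Lagos,Quito,Riga,Seoul,Sofia}
Edges rejected before the tree was complete: 2.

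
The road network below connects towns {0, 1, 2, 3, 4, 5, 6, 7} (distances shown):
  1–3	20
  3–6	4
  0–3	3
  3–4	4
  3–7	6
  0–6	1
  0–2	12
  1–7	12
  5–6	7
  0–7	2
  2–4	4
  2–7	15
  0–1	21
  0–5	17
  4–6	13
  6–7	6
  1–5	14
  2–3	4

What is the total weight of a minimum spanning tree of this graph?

Grow the tree from 2 using Prim:
Step 1: cheapest edge leaving the tree is 2–3 (4); add 3.
Step 2: cheapest edge leaving the tree is 0–3 (3); add 0.
Step 3: cheapest edge leaving the tree is 0–6 (1); add 6.
Step 4: cheapest edge leaving the tree is 0–7 (2); add 7.
Step 5: cheapest edge leaving the tree is 2–4 (4); add 4.
Step 6: cheapest edge leaving the tree is 5–6 (7); add 5.
Step 7: cheapest edge leaving the tree is 1–7 (12); add 1.
MST edges: 2–3, 0–3, 0–6, 0–7, 2–4, 5–6, 1–7; total weight 4+3+1+2+4+7+12 = 33.

33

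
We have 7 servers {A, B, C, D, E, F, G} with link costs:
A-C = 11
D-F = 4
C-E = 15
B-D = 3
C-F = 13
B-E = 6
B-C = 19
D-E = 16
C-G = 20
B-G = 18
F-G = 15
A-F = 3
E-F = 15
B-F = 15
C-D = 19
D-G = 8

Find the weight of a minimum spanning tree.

Kruskal's algorithm — process edges by increasing weight (ties by edge label):
A-F (3): add — endpoints in different components.
B-D (3): add — endpoints in different components.
D-F (4): add — endpoints in different components.
B-E (6): add — endpoints in different components.
D-G (8): add — endpoints in different components.
A-C (11): add — endpoints in different components.
MST edges: A-F, B-D, D-F, B-E, D-G, A-C; total weight 3+3+4+6+8+11 = 35.

35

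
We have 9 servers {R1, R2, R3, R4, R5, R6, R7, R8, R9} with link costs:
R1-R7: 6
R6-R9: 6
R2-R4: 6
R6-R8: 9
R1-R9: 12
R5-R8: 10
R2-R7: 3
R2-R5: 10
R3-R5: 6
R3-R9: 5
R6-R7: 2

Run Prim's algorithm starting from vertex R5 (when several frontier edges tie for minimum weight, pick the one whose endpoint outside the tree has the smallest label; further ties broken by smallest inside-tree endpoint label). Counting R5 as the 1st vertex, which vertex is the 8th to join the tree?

Grow the tree from R5 using Prim:
Step 1: cheapest edge leaving the tree is R3-R5 (6); add R3.
Step 2: cheapest edge leaving the tree is R3-R9 (5); add R9.
Step 3: cheapest edge leaving the tree is R6-R9 (6); add R6.
Step 4: cheapest edge leaving the tree is R6-R7 (2); add R7.
Step 5: cheapest edge leaving the tree is R2-R7 (3); add R2.
Step 6: cheapest edge leaving the tree is R1-R7 (6); add R1.
Step 7: cheapest edge leaving the tree is R2-R4 (6); add R4.
Step 8: cheapest edge leaving the tree is R6-R8 (9); add R8.
Vertex order: R5, R3, R9, R6, R7, R2, R1, R4, R8. The 8th vertex is R4.

R4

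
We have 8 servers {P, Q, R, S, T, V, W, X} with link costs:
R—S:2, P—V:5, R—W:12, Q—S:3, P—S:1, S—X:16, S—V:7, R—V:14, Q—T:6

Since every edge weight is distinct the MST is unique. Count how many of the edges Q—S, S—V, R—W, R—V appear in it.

Sort edges by weight, then run Kruskal:
P—S (1): add — endpoints in different components.
R—S (2): add — endpoints in different components.
Q—S (3): add — endpoints in different components.
P—V (5): add — endpoints in different components.
Q—T (6): add — endpoints in different components.
S—V (7): skip — S and V already connected.
R—W (12): add — endpoints in different components.
R—V (14): skip — R and V already connected.
S—X (16): add — endpoints in different components.
MST edge set: {P—S, R—S, Q—S, P—V, Q—T, R—W, S—X}.
Of the listed edges, {Q—S, R—W} are in the MST → 2.

2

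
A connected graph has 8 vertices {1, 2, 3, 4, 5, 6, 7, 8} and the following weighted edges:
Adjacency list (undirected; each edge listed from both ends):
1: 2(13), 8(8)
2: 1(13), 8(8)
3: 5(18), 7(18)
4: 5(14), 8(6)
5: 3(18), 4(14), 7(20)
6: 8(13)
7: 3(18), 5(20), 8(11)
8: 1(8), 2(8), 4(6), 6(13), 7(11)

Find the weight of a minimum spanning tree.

78

Kruskal: consider edges lightest-first.
4—8 (6): add — endpoints in different components.
1—8 (8): add — endpoints in different components.
2—8 (8): add — endpoints in different components.
7—8 (11): add — endpoints in different components.
1—2 (13): skip — 1 and 2 already connected.
6—8 (13): add — endpoints in different components.
4—5 (14): add — endpoints in different components.
3—5 (18): add — endpoints in different components.
MST edges: 4—8, 1—8, 2—8, 7—8, 6—8, 4—5, 3—5; total weight 6+8+8+11+13+14+18 = 78.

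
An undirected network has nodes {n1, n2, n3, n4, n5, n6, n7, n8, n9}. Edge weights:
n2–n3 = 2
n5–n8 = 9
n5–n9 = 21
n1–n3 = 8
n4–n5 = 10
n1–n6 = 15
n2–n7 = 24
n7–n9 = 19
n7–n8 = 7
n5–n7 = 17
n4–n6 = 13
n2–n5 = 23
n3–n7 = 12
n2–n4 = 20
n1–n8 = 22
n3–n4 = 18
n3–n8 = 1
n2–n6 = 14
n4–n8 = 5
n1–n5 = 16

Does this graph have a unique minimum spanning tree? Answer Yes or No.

Kruskal's algorithm — process edges by increasing weight (ties by edge label):
n3–n8 (1): add — endpoints in different components.
n2–n3 (2): add — endpoints in different components.
n4–n8 (5): add — endpoints in different components.
n7–n8 (7): add — endpoints in different components.
n1–n3 (8): add — endpoints in different components.
n5–n8 (9): add — endpoints in different components.
n4–n5 (10): skip — n5 and n4 already connected.
n3–n7 (12): skip — n3 and n7 already connected.
n4–n6 (13): add — endpoints in different components.
n2–n6 (14): skip — n2 and n6 already connected.
n1–n6 (15): skip — n1 and n6 already connected.
n1–n5 (16): skip — n1 and n5 already connected.
n5–n7 (17): skip — n5 and n7 already connected.
n3–n4 (18): skip — n4 and n3 already connected.
n7–n9 (19): add — endpoints in different components.
Every non-tree edge has weight strictly greater than the heaviest edge on the tree path between its endpoints, so the MST is unique.

Yes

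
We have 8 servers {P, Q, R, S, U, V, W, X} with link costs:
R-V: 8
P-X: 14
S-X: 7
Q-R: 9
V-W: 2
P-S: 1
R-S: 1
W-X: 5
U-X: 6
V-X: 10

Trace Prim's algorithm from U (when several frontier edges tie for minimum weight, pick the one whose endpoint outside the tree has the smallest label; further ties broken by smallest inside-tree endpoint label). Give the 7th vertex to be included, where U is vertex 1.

R

Prim, starting at U.
Step 1: frontier [U-X 6] → take U-X (6); add X.
Step 2: frontier [W-X 5, S-X 7, V-X 10, P-X 14] → take W-X (5); add W.
Step 3: frontier [V-W 2, S-X 7, V-X 10, P-X 14] → take V-W (2); add V.
Step 4: frontier [R-V 8, S-X 7, P-X 14] → take S-X (7); add S.
Step 5: frontier [P-S 1, R-S 1, R-V 8, P-X 14] → take P-S (1); add P.
Step 6: frontier [R-S 1, R-V 8] → take R-S (1); add R.
Step 7: frontier [Q-R 9] → take Q-R (9); add Q.
Vertex order: U, X, W, V, S, P, R, Q. The 7th vertex is R.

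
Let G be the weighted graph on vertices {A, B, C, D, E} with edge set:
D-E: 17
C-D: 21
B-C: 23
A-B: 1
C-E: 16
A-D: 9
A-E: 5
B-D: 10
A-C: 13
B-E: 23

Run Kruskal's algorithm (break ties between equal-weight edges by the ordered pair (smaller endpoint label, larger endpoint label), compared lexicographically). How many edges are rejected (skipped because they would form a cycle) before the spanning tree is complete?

1

Sort edges by weight, then run Kruskal:
A-B (1): add — endpoints in different components.
A-E (5): add — endpoints in different components.
A-D (9): add — endpoints in different components.
B-D (10): skip — B and D already connected.
A-C (13): add — endpoints in different components.
Edges rejected before the tree was complete: 1.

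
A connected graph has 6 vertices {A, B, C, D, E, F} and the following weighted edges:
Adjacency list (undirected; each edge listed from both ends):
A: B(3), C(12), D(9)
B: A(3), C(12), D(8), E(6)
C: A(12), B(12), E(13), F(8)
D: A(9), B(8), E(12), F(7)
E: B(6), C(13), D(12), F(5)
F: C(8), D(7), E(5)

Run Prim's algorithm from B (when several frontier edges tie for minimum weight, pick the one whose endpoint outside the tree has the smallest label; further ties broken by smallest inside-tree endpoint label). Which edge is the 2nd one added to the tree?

Grow the tree from B using Prim:
Step 1: frontier [A-B 3, B-E 6, B-D 8, B-C 12] → take A-B (3); add A.
Step 2: frontier [A-D 9, A-C 12, B-E 6, B-D 8, B-C 12] → take B-E (6); add E.
Step 3: frontier [A-D 9, A-C 12, B-D 8, B-C 12, E-F 5, D-E 12, C-E 13] → take E-F (5); add F.
Step 4: frontier [A-D 9, A-C 12, B-D 8, B-C 12, D-E 12, C-E 13, D-F 7, C-F 8] → take D-F (7); add D.
Step 5: frontier [A-C 12, B-C 12, C-E 13, C-F 8] → take C-F (8); add C.
The 2nd edge added is B-E.

B-E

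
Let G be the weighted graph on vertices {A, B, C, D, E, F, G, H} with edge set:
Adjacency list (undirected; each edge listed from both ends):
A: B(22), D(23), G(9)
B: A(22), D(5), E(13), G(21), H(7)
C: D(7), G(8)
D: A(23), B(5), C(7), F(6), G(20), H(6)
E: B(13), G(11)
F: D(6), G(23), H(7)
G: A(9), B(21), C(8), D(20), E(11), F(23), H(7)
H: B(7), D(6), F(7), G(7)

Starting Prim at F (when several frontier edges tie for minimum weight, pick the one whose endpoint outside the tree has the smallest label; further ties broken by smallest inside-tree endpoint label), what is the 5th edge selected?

Prim's algorithm from F:
Step 1: cheapest edge leaving the tree is D–F (6); add D.
Step 2: cheapest edge leaving the tree is B–D (5); add B.
Step 3: cheapest edge leaving the tree is D–H (6); add H.
Step 4: cheapest edge leaving the tree is C–D (7); add C.
Step 5: cheapest edge leaving the tree is G–H (7); add G.
Step 6: cheapest edge leaving the tree is A–G (9); add A.
Step 7: cheapest edge leaving the tree is E–G (11); add E.
The 5th edge added is G–H.

G-H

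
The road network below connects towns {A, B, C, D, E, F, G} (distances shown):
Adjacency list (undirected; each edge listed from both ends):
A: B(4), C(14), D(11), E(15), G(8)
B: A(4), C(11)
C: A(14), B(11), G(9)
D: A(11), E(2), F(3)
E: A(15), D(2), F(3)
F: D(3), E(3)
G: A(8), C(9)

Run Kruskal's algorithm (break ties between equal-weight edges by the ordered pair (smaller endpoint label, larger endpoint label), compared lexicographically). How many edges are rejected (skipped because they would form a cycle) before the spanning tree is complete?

Sort edges by weight, then run Kruskal:
D E (2): add — endpoints in different components.
D F (3): add — endpoints in different components.
E F (3): skip — E and F already connected.
A B (4): add — endpoints in different components.
A G (8): add — endpoints in different components.
C G (9): add — endpoints in different components.
A D (11): add — endpoints in different components.
Edges rejected before the tree was complete: 1.

1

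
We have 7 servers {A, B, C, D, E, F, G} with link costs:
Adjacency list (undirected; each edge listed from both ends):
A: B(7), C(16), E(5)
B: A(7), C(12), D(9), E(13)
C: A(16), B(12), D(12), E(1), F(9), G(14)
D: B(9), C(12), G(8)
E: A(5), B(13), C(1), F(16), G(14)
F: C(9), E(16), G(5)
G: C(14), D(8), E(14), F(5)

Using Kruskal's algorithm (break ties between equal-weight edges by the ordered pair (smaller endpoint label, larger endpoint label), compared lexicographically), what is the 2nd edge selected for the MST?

A-E

Kruskal: consider edges lightest-first.
C—E (1): add. Components now {A} {B} {C,E} {D} {F} {G}
A—E (5): add. Components now {A,C,E} {B} {D} {F} {G}
F—G (5): add. Components now {A,C,E} {B} {D} {F,G}
A—B (7): add. Components now {A,B,C,E} {D} {F,G}
D—G (8): add. Components now {A,B,C,E} {D,F,G}
B—D (9): add. Components now {A,B,C,D,E,F,G}
The 2nd edge added is A—E.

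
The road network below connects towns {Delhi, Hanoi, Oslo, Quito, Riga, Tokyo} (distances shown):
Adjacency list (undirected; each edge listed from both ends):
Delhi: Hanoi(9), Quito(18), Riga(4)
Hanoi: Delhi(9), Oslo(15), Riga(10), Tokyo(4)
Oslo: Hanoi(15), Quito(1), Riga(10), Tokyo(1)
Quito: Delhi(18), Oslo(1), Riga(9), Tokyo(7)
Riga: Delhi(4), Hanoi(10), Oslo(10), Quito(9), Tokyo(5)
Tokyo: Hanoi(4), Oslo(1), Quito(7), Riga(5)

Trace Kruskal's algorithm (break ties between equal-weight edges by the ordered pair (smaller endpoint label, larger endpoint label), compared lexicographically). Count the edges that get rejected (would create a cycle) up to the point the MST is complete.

0

Sort edges by weight, then run Kruskal:
Oslo Quito (1): add — endpoints in different components.
Oslo Tokyo (1): add — endpoints in different components.
Delhi Riga (4): add — endpoints in different components.
Hanoi Tokyo (4): add — endpoints in different components.
Riga Tokyo (5): add — endpoints in different components.
Edges rejected before the tree was complete: 0.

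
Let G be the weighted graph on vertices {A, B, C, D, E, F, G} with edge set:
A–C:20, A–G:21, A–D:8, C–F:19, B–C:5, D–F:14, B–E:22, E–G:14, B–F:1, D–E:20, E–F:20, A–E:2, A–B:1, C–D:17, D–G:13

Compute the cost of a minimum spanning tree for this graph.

30

Prim, starting at C.
Step 1: cheapest edge leaving the tree is B–C (5); add B.
Step 2: cheapest edge leaving the tree is A–B (1); add A.
Step 3: cheapest edge leaving the tree is B–F (1); add F.
Step 4: cheapest edge leaving the tree is A–E (2); add E.
Step 5: cheapest edge leaving the tree is A–D (8); add D.
Step 6: cheapest edge leaving the tree is D–G (13); add G.
MST edges: B–C, A–B, B–F, A–E, A–D, D–G; total weight 5+1+1+2+8+13 = 30.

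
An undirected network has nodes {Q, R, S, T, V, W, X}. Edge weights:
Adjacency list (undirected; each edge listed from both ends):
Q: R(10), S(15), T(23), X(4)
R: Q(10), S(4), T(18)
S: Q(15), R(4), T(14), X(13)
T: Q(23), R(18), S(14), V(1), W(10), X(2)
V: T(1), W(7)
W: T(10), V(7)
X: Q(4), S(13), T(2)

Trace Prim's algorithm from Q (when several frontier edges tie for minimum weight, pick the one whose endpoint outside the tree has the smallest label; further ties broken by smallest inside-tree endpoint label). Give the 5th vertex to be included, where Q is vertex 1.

W

Grow the tree from Q using Prim:
Step 1: frontier [Q—X 4, Q—R 10, Q—S 15, Q—T 23] → take Q—X (4); add X.
Step 2: frontier [Q—R 10, Q—S 15, Q—T 23, T—X 2, S—X 13] → take T—X (2); add T.
Step 3: frontier [Q—R 10, Q—S 15, T—V 1, T—W 10, S—T 14, R—T 18, S—X 13] → take T—V (1); add V.
Step 4: frontier [Q—R 10, Q—S 15, T—W 10, S—T 14, R—T 18, V—W 7, S—X 13] → take V—W (7); add W.
Step 5: frontier [Q—R 10, Q—S 15, S—T 14, R—T 18, S—X 13] → take Q—R (10); add R.
Step 6: frontier [Q—S 15, R—S 4, S—T 14, S—X 13] → take R—S (4); add S.
Vertex order: Q, X, T, V, W, R, S. The 5th vertex is W.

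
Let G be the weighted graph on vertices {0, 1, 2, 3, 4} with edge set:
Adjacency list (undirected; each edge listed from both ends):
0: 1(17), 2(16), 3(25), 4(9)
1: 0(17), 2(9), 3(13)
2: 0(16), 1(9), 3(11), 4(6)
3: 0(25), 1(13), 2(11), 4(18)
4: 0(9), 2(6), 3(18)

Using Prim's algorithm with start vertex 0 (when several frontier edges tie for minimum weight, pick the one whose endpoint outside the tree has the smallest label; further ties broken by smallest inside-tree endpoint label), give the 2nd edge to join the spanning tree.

2-4

Grow the tree from 0 using Prim:
Step 1: frontier [0—4 9, 0—2 16, 0—1 17, 0—3 25] → take 0—4 (9); add 4.
Step 2: frontier [0—2 16, 0—1 17, 0—3 25, 2—4 6, 3—4 18] → take 2—4 (6); add 2.
Step 3: frontier [0—1 17, 0—3 25, 1—2 9, 2—3 11, 3—4 18] → take 1—2 (9); add 1.
Step 4: frontier [0—3 25, 1—3 13, 2—3 11, 3—4 18] → take 2—3 (11); add 3.
The 2nd edge added is 2—4.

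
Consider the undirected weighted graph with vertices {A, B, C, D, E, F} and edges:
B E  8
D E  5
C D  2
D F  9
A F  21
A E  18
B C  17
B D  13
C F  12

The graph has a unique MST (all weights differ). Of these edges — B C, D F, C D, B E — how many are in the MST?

3

Kruskal's algorithm — process edges by increasing weight (ties by edge label):
C D (2): add. Components now {A} {B} {C,D} {E} {F}
D E (5): add. Components now {A} {B} {C,D,E} {F}
B E (8): add. Components now {A} {B,C,D,E} {F}
D F (9): add. Components now {A} {B,C,D,E,F}
C F (12): skip — C and F already connected.
B D (13): skip — B and D already connected.
B C (17): skip — B and C already connected.
A E (18): add. Components now {A,B,C,D,E,F}
MST edge set: {C D, D E, B E, D F, A E}.
Of the listed edges, {D F, C D, B E} are in the MST → 3.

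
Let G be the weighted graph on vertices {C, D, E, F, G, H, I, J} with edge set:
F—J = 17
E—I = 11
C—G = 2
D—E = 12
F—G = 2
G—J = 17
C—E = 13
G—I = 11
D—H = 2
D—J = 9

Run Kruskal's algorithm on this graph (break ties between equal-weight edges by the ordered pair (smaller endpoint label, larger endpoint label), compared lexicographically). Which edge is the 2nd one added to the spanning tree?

D-H

Kruskal: consider edges lightest-first.
C—G (2): add — endpoints in different components.
D—H (2): add — endpoints in different components.
F—G (2): add — endpoints in different components.
D—J (9): add — endpoints in different components.
E—I (11): add — endpoints in different components.
G—I (11): add — endpoints in different components.
D—E (12): add — endpoints in different components.
The 2nd edge added is D—H.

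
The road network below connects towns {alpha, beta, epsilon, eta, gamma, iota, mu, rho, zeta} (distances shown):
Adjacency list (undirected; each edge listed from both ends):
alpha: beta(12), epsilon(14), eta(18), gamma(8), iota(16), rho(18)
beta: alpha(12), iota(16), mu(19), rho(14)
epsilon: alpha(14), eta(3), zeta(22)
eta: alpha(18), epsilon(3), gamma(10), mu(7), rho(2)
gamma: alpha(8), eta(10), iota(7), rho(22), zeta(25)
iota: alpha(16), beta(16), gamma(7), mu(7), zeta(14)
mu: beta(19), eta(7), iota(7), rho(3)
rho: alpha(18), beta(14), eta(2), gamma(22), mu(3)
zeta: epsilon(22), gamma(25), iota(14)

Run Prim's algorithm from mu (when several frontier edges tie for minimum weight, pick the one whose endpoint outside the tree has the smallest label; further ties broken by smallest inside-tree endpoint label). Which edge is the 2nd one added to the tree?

eta-rho

Grow the tree from mu using Prim:
Step 1: cheapest edge leaving the tree is mu—rho (3); add rho.
Step 2: cheapest edge leaving the tree is eta—rho (2); add eta.
Step 3: cheapest edge leaving the tree is epsilon—eta (3); add epsilon.
Step 4: cheapest edge leaving the tree is iota—mu (7); add iota.
Step 5: cheapest edge leaving the tree is gamma—iota (7); add gamma.
Step 6: cheapest edge leaving the tree is alpha—gamma (8); add alpha.
Step 7: cheapest edge leaving the tree is alpha—beta (12); add beta.
Step 8: cheapest edge leaving the tree is iota—zeta (14); add zeta.
The 2nd edge added is eta—rho.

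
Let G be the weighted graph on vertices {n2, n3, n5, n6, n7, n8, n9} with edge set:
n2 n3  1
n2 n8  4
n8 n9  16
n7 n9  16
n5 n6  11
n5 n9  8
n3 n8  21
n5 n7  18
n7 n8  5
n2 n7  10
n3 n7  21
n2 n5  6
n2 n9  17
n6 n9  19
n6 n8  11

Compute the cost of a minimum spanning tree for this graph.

Grow the tree from n8 using Prim:
Step 1: cheapest edge leaving the tree is n2 n8 (4); add n2.
Step 2: cheapest edge leaving the tree is n2 n3 (1); add n3.
Step 3: cheapest edge leaving the tree is n7 n8 (5); add n7.
Step 4: cheapest edge leaving the tree is n2 n5 (6); add n5.
Step 5: cheapest edge leaving the tree is n5 n9 (8); add n9.
Step 6: cheapest edge leaving the tree is n5 n6 (11); add n6.
MST edges: n2 n8, n2 n3, n7 n8, n2 n5, n5 n9, n5 n6; total weight 4+1+5+6+8+11 = 35.

35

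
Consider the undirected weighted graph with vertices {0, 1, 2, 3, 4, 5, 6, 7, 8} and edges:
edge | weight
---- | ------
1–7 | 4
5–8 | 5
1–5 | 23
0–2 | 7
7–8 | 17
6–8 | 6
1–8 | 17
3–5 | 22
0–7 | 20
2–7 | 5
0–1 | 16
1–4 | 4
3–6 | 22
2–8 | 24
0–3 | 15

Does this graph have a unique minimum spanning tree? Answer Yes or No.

Sort edges by weight, then run Kruskal:
1–4 (4): add — endpoints in different components.
1–7 (4): add — endpoints in different components.
2–7 (5): add — endpoints in different components.
5–8 (5): add — endpoints in different components.
6–8 (6): add — endpoints in different components.
0–2 (7): add — endpoints in different components.
0–3 (15): add — endpoints in different components.
0–1 (16): skip — 0 and 1 already connected.
1–8 (17): add — endpoints in different components.
Non-tree edge 7–8 has weight 17, equal to the heaviest edge on its tree cycle — swapping gives another MST of the same weight. Not unique.

No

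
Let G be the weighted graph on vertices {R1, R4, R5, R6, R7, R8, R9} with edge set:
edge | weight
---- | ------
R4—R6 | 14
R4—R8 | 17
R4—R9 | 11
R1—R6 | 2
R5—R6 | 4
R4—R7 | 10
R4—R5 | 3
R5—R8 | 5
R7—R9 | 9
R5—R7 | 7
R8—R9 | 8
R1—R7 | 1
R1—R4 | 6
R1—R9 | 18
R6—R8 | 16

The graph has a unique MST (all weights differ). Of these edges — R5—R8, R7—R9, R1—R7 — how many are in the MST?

Sort edges by weight, then run Kruskal:
R1—R7 (1): add — endpoints in different components.
R1—R6 (2): add — endpoints in different components.
R4—R5 (3): add — endpoints in different components.
R5—R6 (4): add — endpoints in different components.
R5—R8 (5): add — endpoints in different components.
R1—R4 (6): skip — R4 and R1 already connected.
R5—R7 (7): skip — R7 and R5 already connected.
R8—R9 (8): add — endpoints in different components.
MST edge set: {R1—R7, R1—R6, R4—R5, R5—R6, R5—R8, R8—R9}.
Of the listed edges, {R5—R8, R1—R7} are in the MST → 2.

2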